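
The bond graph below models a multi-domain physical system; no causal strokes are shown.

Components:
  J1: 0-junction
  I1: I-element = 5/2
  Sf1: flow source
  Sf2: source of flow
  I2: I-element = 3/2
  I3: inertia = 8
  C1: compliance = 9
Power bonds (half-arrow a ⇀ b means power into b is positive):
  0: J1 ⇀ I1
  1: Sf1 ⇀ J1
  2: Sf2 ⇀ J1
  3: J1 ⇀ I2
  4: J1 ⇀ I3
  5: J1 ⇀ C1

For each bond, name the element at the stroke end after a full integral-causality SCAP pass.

b1 →Sf1  (source Sf1 imposes f)
b2 →Sf2  (Sf2: flow source, stroke at near end)
b0 →I1  (I1: I, integral causality)
b3 →I2  (prefer integral on I2)
b4 →I3  (I3 outputs flow p/I3)
b5 →J1  (only one effort-in slot at J1)

β0 |I1
β1 |Sf1
β2 |Sf2
β3 |I2
β4 |I3
β5 |J1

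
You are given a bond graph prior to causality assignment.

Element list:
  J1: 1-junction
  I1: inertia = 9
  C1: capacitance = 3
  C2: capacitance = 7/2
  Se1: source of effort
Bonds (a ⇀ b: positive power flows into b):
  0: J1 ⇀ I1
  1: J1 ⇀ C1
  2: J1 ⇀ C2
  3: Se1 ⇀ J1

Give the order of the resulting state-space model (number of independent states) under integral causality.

3  (C1, C2, I1 all integral)

bond 3 stroke→J1  (Se1 (Se) sets effort on bond)
bond 0 stroke→I1  (I1 integral (f out))
bond 1 stroke→J1  (common-f at J1 fixed by 0)
bond 2 stroke→J1  (common-f at J1 fixed by 0)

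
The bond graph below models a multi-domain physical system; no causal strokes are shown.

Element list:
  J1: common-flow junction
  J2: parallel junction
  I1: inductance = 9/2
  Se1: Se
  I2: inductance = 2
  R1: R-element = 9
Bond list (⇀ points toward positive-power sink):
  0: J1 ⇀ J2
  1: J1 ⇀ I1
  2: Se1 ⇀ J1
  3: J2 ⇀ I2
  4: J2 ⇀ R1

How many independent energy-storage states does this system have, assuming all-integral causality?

b2 stroke at J1  (Se1 (Se) sets effort on bond)
b1 stroke at I1  (I1 integral (f out))
b0 stroke at J1  (1-jn J1 has f-setter on 1)
b3 stroke at I2  (I2 integral (f out))
b4 stroke at J2  (closing 0-jn rule on J2)

2  (I1, I2 all integral)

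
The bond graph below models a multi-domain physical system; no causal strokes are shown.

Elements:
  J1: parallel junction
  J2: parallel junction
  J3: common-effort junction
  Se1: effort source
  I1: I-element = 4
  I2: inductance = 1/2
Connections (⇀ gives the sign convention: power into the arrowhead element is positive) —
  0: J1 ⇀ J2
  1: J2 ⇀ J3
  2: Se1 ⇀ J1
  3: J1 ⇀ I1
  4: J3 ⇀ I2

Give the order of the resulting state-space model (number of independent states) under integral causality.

b2 stroke at J1  (Se1: effort source, stroke at far end)
b0 stroke at J2  (J1 effort already set via bond 2)
b3 stroke at I1  (J1: bond 2 brought effort, rest push out)
b1 stroke at J3  (0-jn J2 has e-setter on 0)
b4 stroke at I2  (common-e at J3 fixed by 1)

2  (I1, I2 all integral)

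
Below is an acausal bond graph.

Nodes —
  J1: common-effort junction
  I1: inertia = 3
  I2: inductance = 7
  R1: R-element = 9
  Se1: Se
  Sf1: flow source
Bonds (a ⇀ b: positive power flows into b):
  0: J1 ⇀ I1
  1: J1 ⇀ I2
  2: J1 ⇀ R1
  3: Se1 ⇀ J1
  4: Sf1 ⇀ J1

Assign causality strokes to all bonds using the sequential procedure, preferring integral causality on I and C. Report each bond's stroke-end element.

β0 stroke→I1
β1 stroke→I2
β2 stroke→R1
β3 stroke→J1
β4 stroke→Sf1

#3 |J1  (Se1 (Se) sets effort on bond)
#4 |Sf1  (Sf1: flow source, stroke at near end)
#0 |I1  (J1 effort already set via bond 3)
#1 |I2  (0-jn J1 has e-setter on 3)
#2 |R1  (J1 effort already set via bond 3)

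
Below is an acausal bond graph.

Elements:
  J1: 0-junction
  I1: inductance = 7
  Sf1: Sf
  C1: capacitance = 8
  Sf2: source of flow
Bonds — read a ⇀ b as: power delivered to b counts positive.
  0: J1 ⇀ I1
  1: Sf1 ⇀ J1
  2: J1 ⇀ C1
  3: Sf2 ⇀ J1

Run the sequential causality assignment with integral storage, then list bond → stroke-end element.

bond 0 stroke at I1
bond 1 stroke at Sf1
bond 2 stroke at J1
bond 3 stroke at Sf2

b1 stroke at Sf1  (Sf1 (Sf) sets flow on bond)
b3 stroke at Sf2  (Sf2 (Sf) sets flow on bond)
b0 stroke at I1  (I1 outputs flow p/I1)
b2 stroke at J1  (J1: last free bond brings effort in)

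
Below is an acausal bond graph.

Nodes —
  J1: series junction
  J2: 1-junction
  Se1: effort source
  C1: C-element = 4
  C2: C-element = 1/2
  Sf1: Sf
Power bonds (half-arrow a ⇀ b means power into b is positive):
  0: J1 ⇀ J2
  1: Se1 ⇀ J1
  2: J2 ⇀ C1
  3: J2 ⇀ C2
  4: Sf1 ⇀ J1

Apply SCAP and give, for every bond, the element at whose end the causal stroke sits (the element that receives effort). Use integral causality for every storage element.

bond 1 stroke→J1  (Se1 fixes effort; stroke away)
bond 4 stroke→Sf1  (source Sf1 imposes f)
bond 0 stroke→J1  (1-jn J1 has f-setter on 4)
bond 2 stroke→J2  (1-jn J2 has f-setter on 0)
bond 3 stroke→J2  (J2: bond 0 brought flow, rest push out)

#0 →J1
#1 →J1
#2 →J2
#3 →J2
#4 →Sf1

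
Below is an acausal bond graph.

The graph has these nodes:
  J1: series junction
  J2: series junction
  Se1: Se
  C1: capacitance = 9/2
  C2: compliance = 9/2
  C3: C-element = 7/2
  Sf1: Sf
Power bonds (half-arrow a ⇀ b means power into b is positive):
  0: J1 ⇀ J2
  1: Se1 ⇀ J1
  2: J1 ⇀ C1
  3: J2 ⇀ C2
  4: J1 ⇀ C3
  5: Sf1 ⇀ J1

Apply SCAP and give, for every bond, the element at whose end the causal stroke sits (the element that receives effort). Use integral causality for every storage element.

#1 |J1  (source Se1 imposes e)
#5 |Sf1  (Sf1: flow source, stroke at near end)
#0 |J1  (J1 flow already set via bond 5)
#2 |J1  (J1: bond 5 brought flow, rest push out)
#4 |J1  (common-f at J1 fixed by 5)
#3 |J2  (common-f at J2 fixed by 0)

bond 0 |J1
bond 1 |J1
bond 2 |J1
bond 3 |J2
bond 4 |J1
bond 5 |Sf1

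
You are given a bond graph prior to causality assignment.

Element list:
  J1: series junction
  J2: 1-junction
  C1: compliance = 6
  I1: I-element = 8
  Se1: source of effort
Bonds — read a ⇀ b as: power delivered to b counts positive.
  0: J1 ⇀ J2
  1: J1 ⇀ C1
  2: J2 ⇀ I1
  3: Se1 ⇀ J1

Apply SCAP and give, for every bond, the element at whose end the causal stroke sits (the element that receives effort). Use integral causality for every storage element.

b0 stroke at J2
b1 stroke at J1
b2 stroke at I1
b3 stroke at J1

bond 3 stroke→J1  (Se1 fixes effort; stroke away)
bond 1 stroke→J1  (prefer integral on C1)
bond 0 stroke→J2  (closing 1-jn rule on J1)
bond 2 stroke→I1  (only one flow-in slot at J2)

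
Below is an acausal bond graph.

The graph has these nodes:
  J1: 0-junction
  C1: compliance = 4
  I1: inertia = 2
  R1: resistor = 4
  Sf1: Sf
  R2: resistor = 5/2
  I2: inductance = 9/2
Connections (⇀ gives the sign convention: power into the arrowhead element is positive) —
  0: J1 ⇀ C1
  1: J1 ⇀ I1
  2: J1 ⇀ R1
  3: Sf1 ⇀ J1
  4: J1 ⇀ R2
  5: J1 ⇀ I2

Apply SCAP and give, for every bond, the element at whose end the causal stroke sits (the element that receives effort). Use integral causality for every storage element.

β3 →Sf1  (Sf1 fixes flow; stroke at Sf1)
β0 →J1  (C1 integral (e out))
β1 →I1  (common-e at J1 fixed by 0)
β2 →R1  (J1: bond 0 brought effort, rest push out)
β4 →R2  (J1: bond 0 brought effort, rest push out)
β5 →I2  (J1: bond 0 brought effort, rest push out)

β0 stroke at J1
β1 stroke at I1
β2 stroke at R1
β3 stroke at Sf1
β4 stroke at R2
β5 stroke at I2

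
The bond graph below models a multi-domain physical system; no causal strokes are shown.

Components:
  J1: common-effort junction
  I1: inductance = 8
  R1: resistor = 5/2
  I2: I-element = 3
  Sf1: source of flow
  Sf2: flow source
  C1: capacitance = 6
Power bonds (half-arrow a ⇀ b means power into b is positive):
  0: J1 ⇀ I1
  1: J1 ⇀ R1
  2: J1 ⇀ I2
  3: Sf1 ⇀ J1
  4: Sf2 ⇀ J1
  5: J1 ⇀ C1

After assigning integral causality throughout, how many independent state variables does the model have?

#3 stroke→Sf1  (source Sf1 imposes f)
#4 stroke→Sf2  (Sf2 (Sf) sets flow on bond)
#0 stroke→I1  (I1: I, integral causality)
#2 stroke→I2  (I2 outputs flow p/I2)
#5 stroke→J1  (C1: C, integral causality)
#1 stroke→R1  (0-jn J1 has e-setter on 5)

3  (C1, I1, I2 all integral)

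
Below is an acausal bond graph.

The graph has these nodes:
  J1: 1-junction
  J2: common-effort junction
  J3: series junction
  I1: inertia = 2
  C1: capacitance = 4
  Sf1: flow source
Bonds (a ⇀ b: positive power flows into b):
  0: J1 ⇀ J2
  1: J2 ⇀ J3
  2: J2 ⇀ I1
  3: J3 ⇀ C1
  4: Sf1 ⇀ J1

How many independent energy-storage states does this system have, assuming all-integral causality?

b4 →Sf1  (Sf1 (Sf) sets flow on bond)
b0 →J1  (common-f at J1 fixed by 4)
b2 →I1  (I1: I, integral causality)
b1 →J2  (only one effort-in slot at J2)
b3 →J3  (J3: bond 1 brought flow, rest push out)

2  (C1, I1 all integral)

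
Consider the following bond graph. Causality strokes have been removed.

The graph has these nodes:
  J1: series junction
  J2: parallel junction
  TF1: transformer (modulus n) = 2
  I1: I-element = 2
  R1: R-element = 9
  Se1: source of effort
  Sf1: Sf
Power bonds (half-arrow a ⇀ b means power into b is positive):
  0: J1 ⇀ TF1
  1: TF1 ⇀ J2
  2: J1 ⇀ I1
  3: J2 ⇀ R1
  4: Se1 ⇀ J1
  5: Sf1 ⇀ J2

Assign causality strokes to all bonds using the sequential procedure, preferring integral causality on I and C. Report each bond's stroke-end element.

b0 →J1
b1 →TF1
b2 →I1
b3 →J2
b4 →J1
b5 →Sf1

#4 |J1  (source Se1 imposes e)
#5 |Sf1  (Sf1 fixes flow; stroke at Sf1)
#2 |I1  (I1: I, integral causality)
#0 |J1  (J1: bond 2 brought flow, rest push out)
#1 |TF1  (TF1 one-in-one-out from 0)
#3 |J2  (J2 needs exactly one e-in)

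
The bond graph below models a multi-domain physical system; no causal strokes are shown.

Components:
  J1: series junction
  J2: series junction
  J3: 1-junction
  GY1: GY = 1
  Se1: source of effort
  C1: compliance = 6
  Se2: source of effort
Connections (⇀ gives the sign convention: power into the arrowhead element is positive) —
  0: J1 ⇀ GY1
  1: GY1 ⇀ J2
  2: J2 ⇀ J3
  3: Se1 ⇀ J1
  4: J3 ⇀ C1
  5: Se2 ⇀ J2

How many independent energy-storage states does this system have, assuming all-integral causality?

β3 stroke→J1  (Se1: effort source, stroke at far end)
β5 stroke→J2  (Se2 (Se) sets effort on bond)
β0 stroke→GY1  (J1 needs exactly one f-in)
β1 stroke→GY1  (GY1 both-in/both-out from 0)
β2 stroke→J2  (common-f at J2 fixed by 1)
β4 stroke→J3  (J3 flow already set via bond 2)

1  (C1 all integral)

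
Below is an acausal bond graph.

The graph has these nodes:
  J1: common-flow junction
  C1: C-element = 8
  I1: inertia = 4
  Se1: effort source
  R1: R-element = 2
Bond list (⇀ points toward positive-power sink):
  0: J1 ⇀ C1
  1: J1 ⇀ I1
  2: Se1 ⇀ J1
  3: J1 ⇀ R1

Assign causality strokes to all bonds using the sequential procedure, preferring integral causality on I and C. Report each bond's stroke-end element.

b2 stroke→J1  (Se1 fixes effort; stroke away)
b0 stroke→J1  (C1: C, integral causality)
b1 stroke→I1  (prefer integral on I1)
b3 stroke→J1  (J1: bond 1 brought flow, rest push out)

#0 stroke→J1
#1 stroke→I1
#2 stroke→J1
#3 stroke→J1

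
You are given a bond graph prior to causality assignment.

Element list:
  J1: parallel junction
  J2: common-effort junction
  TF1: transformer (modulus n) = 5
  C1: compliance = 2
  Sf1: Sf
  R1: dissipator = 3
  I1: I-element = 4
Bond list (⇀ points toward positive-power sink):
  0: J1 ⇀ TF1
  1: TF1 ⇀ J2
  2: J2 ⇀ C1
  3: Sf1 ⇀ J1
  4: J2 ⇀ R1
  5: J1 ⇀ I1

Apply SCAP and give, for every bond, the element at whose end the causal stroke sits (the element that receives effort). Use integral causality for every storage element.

b0 stroke at J1
b1 stroke at TF1
b2 stroke at J2
b3 stroke at Sf1
b4 stroke at R1
b5 stroke at I1

#3 stroke at Sf1  (Sf1 (Sf) sets flow on bond)
#2 stroke at J2  (prefer integral on C1)
#1 stroke at TF1  (J2: bond 2 brought effort, rest push out)
#4 stroke at R1  (J2 effort already set via bond 2)
#0 stroke at J1  (TF1 one-in-one-out from 1)
#5 stroke at I1  (common-e at J1 fixed by 0)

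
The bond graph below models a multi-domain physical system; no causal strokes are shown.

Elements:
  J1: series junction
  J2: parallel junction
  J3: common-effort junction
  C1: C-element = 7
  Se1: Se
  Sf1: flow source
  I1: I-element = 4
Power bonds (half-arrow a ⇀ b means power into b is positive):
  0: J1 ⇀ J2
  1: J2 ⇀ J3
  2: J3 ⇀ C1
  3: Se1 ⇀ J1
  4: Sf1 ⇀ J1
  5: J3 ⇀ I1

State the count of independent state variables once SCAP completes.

2  (C1, I1 all integral)

bond 3 stroke at J1  (Se1: effort source, stroke at far end)
bond 4 stroke at Sf1  (source Sf1 imposes f)
bond 0 stroke at J1  (J1: bond 4 brought flow, rest push out)
bond 1 stroke at J2  (only one effort-in slot at J2)
bond 2 stroke at J3  (C1 outputs effort q/C1)
bond 5 stroke at I1  (common-e at J3 fixed by 2)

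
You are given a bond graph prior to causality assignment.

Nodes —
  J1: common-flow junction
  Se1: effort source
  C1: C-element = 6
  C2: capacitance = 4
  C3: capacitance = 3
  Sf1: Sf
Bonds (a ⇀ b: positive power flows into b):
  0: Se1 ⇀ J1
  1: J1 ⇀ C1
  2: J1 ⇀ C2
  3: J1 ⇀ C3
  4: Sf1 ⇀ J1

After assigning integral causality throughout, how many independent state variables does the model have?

3  (C1, C2, C3 all integral)

b0 stroke at J1  (Se1 fixes effort; stroke away)
b4 stroke at Sf1  (Sf1 fixes flow; stroke at Sf1)
b1 stroke at J1  (J1 flow already set via bond 4)
b2 stroke at J1  (common-f at J1 fixed by 4)
b3 stroke at J1  (1-jn J1 has f-setter on 4)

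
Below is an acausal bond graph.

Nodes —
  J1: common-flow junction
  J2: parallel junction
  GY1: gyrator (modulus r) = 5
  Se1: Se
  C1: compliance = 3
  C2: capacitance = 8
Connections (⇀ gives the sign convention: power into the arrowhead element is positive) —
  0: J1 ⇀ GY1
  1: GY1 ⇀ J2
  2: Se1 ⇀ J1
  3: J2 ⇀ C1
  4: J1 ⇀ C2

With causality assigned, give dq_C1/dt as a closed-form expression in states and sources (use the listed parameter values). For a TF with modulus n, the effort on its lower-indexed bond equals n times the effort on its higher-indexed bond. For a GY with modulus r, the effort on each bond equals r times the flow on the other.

dq_C1/dt = E_Se1/5 - q_C2/40

#2 →J1  (source Se1 imposes e)
#3 →J2  (C1 integral (e out))
#1 →GY1  (J2 effort already set via bond 3)
#0 →GY1  (GY1: gyrator matches bond 1)
#4 →J1  (common-f at J1 fixed by 0)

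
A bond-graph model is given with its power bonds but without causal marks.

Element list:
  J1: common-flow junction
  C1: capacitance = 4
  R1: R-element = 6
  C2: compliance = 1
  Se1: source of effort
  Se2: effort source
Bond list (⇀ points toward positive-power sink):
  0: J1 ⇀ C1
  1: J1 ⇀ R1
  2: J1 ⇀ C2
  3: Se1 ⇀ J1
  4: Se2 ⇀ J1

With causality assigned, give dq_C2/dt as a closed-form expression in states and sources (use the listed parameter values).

bond 3 |J1  (source Se1 imposes e)
bond 4 |J1  (source Se2 imposes e)
bond 0 |J1  (C1: C, integral causality)
bond 2 |J1  (C2: C, integral causality)
bond 1 |R1  (only one flow-in slot at J1)

dq_C2/dt = E_Se1/6 + E_Se2/6 - q_C1/24 - q_C2/6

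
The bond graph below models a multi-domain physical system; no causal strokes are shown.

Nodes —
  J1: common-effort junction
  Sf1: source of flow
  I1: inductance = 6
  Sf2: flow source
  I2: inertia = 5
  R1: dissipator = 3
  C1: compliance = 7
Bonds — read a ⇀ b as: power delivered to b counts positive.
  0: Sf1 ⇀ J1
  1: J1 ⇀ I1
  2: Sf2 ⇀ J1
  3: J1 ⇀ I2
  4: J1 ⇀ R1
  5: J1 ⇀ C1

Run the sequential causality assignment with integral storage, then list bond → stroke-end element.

#0 |Sf1  (source Sf1 imposes f)
#2 |Sf2  (Sf2 (Sf) sets flow on bond)
#1 |I1  (I1 outputs flow p/I1)
#3 |I2  (prefer integral on I2)
#5 |J1  (prefer integral on C1)
#4 |R1  (J1 effort already set via bond 5)

bond 0 →Sf1
bond 1 →I1
bond 2 →Sf2
bond 3 →I2
bond 4 →R1
bond 5 →J1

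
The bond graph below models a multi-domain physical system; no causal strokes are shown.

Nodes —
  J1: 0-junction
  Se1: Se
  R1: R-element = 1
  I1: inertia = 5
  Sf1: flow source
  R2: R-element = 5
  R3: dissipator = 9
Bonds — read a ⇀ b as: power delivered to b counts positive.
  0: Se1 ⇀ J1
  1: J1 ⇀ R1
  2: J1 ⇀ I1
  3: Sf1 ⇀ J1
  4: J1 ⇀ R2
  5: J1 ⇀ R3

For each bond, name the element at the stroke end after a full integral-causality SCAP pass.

b0 stroke→J1  (Se1 (Se) sets effort on bond)
b3 stroke→Sf1  (Sf1 fixes flow; stroke at Sf1)
b1 stroke→R1  (common-e at J1 fixed by 0)
b2 stroke→I1  (common-e at J1 fixed by 0)
b4 stroke→R2  (J1 effort already set via bond 0)
b5 stroke→R3  (J1: bond 0 brought effort, rest push out)

bond 0 |J1
bond 1 |R1
bond 2 |I1
bond 3 |Sf1
bond 4 |R2
bond 5 |R3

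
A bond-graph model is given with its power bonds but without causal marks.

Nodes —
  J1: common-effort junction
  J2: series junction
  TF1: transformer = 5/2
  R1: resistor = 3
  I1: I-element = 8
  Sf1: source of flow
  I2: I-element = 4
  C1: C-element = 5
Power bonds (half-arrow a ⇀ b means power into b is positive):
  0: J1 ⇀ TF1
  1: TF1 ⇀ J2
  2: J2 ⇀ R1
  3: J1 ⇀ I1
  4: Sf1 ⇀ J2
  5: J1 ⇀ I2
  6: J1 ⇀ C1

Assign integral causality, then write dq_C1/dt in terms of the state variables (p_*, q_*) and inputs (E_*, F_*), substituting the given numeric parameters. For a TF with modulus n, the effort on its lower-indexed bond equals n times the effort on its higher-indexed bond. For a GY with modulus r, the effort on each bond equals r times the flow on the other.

dq_C1/dt = -2*F_Sf1/5 - p_I1/8 - p_I2/4

b4 →Sf1  (Sf1 (Sf) sets flow on bond)
b1 →J2  (J2 flow already set via bond 4)
b2 →J2  (J2 flow already set via bond 4)
b0 →TF1  (TF1 one-in-one-out from 1)
b3 →I1  (prefer integral on I1)
b5 →I2  (prefer integral on I2)
b6 →J1  (J1 needs exactly one e-in)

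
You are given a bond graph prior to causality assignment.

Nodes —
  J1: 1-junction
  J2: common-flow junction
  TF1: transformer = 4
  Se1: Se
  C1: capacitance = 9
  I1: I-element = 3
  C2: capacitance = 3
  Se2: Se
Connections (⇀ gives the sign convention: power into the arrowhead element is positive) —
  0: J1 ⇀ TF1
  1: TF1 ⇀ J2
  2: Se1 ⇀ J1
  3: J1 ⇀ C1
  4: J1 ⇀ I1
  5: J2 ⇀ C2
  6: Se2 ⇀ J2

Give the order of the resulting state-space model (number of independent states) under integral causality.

3  (C1, C2, I1 all integral)

bond 2 stroke at J1  (source Se1 imposes e)
bond 6 stroke at J2  (Se2: effort source, stroke at far end)
bond 3 stroke at J1  (C1 integral (e out))
bond 4 stroke at I1  (I1 outputs flow p/I1)
bond 0 stroke at J1  (common-f at J1 fixed by 4)
bond 1 stroke at TF1  (TF1 one-in-one-out from 0)
bond 5 stroke at J2  (J2: bond 1 brought flow, rest push out)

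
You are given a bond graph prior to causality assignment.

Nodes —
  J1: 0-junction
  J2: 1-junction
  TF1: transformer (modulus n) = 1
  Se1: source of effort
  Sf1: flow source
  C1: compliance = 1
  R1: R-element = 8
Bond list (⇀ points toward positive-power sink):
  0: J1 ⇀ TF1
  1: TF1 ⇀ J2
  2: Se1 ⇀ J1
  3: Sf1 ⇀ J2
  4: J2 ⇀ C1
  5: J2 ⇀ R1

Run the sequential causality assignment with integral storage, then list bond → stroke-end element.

#0 stroke→TF1
#1 stroke→J2
#2 stroke→J1
#3 stroke→Sf1
#4 stroke→J2
#5 stroke→J2

bond 2 stroke at J1  (Se1: effort source, stroke at far end)
bond 3 stroke at Sf1  (Sf1: flow source, stroke at near end)
bond 0 stroke at TF1  (J1: bond 2 brought effort, rest push out)
bond 1 stroke at J2  (common-f at J2 fixed by 3)
bond 4 stroke at J2  (J2: bond 3 brought flow, rest push out)
bond 5 stroke at J2  (1-jn J2 has f-setter on 3)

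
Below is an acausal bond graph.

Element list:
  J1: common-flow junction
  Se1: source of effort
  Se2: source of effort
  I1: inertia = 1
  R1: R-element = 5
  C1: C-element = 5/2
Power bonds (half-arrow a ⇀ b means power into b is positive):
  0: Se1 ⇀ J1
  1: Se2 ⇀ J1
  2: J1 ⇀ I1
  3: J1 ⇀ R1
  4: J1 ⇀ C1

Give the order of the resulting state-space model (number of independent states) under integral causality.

β0 stroke at J1  (Se1: effort source, stroke at far end)
β1 stroke at J1  (Se2 fixes effort; stroke away)
β2 stroke at I1  (I1 integral (f out))
β3 stroke at J1  (J1 flow already set via bond 2)
β4 stroke at J1  (common-f at J1 fixed by 2)

2  (C1, I1 all integral)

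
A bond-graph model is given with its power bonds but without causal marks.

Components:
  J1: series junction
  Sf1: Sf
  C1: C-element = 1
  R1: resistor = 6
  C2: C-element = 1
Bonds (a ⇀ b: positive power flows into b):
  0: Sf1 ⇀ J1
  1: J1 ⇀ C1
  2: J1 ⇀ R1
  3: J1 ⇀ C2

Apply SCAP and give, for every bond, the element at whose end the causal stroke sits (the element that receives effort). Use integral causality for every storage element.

bond 0 stroke at Sf1
bond 1 stroke at J1
bond 2 stroke at J1
bond 3 stroke at J1

#0 →Sf1  (Sf1: flow source, stroke at near end)
#1 →J1  (common-f at J1 fixed by 0)
#2 →J1  (common-f at J1 fixed by 0)
#3 →J1  (1-jn J1 has f-setter on 0)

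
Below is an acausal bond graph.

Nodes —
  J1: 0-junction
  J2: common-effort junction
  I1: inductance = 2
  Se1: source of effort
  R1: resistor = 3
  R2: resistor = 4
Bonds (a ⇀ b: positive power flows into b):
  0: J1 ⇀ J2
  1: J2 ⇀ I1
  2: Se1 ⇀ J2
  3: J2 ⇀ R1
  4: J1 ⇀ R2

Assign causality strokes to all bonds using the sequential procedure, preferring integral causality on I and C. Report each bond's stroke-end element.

b0 stroke→J1
b1 stroke→I1
b2 stroke→J2
b3 stroke→R1
b4 stroke→R2

bond 2 stroke at J2  (Se1 (Se) sets effort on bond)
bond 0 stroke at J1  (0-jn J2 has e-setter on 2)
bond 1 stroke at I1  (0-jn J2 has e-setter on 2)
bond 3 stroke at R1  (common-e at J2 fixed by 2)
bond 4 stroke at R2  (J1 effort already set via bond 0)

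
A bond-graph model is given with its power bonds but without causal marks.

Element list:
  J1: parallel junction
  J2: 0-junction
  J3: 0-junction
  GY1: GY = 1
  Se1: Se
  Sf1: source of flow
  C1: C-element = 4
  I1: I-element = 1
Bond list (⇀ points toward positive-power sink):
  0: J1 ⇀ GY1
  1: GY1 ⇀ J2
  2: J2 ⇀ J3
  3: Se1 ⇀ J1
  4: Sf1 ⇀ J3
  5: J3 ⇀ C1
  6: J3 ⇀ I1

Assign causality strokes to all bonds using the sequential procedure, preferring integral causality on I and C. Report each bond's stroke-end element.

b3 →J1  (source Se1 imposes e)
b4 →Sf1  (Sf1: flow source, stroke at near end)
b0 →GY1  (0-jn J1 has e-setter on 3)
b1 →GY1  (GY GY1: same side as bond 0)
b2 →J2  (J2 needs exactly one e-in)
b5 →J3  (C1 integral (e out))
b6 →I1  (J3 effort already set via bond 5)

β0 →GY1
β1 →GY1
β2 →J2
β3 →J1
β4 →Sf1
β5 →J3
β6 →I1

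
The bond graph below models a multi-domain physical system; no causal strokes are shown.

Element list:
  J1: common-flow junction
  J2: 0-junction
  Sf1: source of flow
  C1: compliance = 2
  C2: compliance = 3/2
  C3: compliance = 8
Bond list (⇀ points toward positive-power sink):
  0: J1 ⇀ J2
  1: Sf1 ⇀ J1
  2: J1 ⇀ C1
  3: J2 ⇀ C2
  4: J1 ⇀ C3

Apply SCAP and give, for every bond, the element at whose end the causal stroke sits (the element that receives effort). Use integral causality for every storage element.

bond 0 stroke→J1
bond 1 stroke→Sf1
bond 2 stroke→J1
bond 3 stroke→J2
bond 4 stroke→J1

bond 1 |Sf1  (Sf1 fixes flow; stroke at Sf1)
bond 0 |J1  (1-jn J1 has f-setter on 1)
bond 2 |J1  (1-jn J1 has f-setter on 1)
bond 4 |J1  (common-f at J1 fixed by 1)
bond 3 |J2  (J2 needs exactly one e-in)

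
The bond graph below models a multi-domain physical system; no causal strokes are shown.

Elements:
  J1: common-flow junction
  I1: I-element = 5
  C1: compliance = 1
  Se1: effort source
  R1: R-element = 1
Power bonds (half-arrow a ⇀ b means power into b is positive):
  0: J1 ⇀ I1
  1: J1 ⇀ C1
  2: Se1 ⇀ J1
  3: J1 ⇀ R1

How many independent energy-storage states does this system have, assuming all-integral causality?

2  (C1, I1 all integral)

β2 stroke→J1  (source Se1 imposes e)
β0 stroke→I1  (I1 outputs flow p/I1)
β1 stroke→J1  (1-jn J1 has f-setter on 0)
β3 stroke→J1  (J1: bond 0 brought flow, rest push out)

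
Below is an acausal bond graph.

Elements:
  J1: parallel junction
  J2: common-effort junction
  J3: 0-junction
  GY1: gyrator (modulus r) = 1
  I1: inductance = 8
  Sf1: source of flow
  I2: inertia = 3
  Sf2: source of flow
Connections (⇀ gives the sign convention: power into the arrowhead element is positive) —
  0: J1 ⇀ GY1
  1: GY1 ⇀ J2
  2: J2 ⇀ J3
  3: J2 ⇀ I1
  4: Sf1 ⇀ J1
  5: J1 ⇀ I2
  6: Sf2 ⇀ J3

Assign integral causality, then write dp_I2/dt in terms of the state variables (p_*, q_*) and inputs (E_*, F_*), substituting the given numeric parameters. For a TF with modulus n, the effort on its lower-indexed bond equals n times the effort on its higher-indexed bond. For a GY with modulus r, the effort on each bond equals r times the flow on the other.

dp_I2/dt = -F_Sf2 + p_I1/8

bond 4 →Sf1  (source Sf1 imposes f)
bond 6 →Sf2  (Sf2 (Sf) sets flow on bond)
bond 2 →J3  (only one effort-in slot at J3)
bond 3 →I1  (I1 outputs flow p/I1)
bond 1 →J2  (only one effort-in slot at J2)
bond 0 →J1  (GY1 both-in/both-out from 1)
bond 5 →I2  (common-e at J1 fixed by 0)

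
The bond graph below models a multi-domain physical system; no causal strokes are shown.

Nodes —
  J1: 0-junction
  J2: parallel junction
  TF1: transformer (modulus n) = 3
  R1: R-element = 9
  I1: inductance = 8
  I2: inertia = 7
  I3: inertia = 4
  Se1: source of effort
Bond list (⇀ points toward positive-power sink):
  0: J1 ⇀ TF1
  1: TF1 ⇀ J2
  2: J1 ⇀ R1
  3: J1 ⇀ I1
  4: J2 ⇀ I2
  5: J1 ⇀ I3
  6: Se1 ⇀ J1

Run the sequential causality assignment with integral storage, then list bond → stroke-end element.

bond 6 →J1  (Se1 fixes effort; stroke away)
bond 0 →TF1  (J1: bond 6 brought effort, rest push out)
bond 2 →R1  (common-e at J1 fixed by 6)
bond 3 →I1  (J1 effort already set via bond 6)
bond 5 →I3  (common-e at J1 fixed by 6)
bond 1 →J2  (TF1 one-in-one-out from 0)
bond 4 →I2  (common-e at J2 fixed by 1)

bond 0 stroke at TF1
bond 1 stroke at J2
bond 2 stroke at R1
bond 3 stroke at I1
bond 4 stroke at I2
bond 5 stroke at I3
bond 6 stroke at J1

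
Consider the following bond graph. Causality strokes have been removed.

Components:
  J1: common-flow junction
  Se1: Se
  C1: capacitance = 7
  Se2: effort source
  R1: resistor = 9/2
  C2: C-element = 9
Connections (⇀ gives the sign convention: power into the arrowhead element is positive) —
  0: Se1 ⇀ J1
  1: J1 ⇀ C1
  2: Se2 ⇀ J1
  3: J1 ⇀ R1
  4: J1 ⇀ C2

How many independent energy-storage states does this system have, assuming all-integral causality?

2  (C1, C2 all integral)

β0 stroke at J1  (source Se1 imposes e)
β2 stroke at J1  (Se2: effort source, stroke at far end)
β1 stroke at J1  (C1: C, integral causality)
β4 stroke at J1  (C2 integral (e out))
β3 stroke at R1  (closing 1-jn rule on J1)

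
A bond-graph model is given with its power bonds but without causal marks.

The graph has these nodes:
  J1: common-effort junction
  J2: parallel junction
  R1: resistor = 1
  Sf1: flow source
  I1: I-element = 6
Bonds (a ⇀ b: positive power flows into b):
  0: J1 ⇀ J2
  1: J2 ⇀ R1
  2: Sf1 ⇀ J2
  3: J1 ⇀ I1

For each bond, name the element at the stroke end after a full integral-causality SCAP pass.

b2 |Sf1  (Sf1 fixes flow; stroke at Sf1)
b3 |I1  (I1 outputs flow p/I1)
b0 |J1  (only one effort-in slot at J1)
b1 |J2  (J2 needs exactly one e-in)

b0 stroke at J1
b1 stroke at J2
b2 stroke at Sf1
b3 stroke at I1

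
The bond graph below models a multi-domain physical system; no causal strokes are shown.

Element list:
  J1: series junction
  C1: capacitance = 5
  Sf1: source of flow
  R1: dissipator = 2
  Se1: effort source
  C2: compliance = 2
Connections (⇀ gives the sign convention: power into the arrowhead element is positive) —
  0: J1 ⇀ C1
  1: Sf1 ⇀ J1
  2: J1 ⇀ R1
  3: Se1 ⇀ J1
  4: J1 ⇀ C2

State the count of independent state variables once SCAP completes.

#1 →Sf1  (Sf1 (Sf) sets flow on bond)
#3 →J1  (Se1 (Se) sets effort on bond)
#0 →J1  (J1 flow already set via bond 1)
#2 →J1  (J1: bond 1 brought flow, rest push out)
#4 →J1  (J1 flow already set via bond 1)

2  (C1, C2 all integral)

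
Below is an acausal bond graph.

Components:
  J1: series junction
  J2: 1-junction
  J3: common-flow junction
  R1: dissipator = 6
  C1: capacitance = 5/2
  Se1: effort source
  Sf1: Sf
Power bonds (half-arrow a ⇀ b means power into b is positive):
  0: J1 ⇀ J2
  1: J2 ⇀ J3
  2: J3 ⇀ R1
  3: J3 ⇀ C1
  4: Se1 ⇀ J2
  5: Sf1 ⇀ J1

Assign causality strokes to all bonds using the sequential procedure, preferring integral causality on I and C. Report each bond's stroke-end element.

b0 |J1
b1 |J2
b2 |J3
b3 |J3
b4 |J2
b5 |Sf1

#4 stroke→J2  (Se1: effort source, stroke at far end)
#5 stroke→Sf1  (Sf1 fixes flow; stroke at Sf1)
#0 stroke→J1  (1-jn J1 has f-setter on 5)
#1 stroke→J2  (J2 flow already set via bond 0)
#2 stroke→J3  (1-jn J3 has f-setter on 1)
#3 stroke→J3  (common-f at J3 fixed by 1)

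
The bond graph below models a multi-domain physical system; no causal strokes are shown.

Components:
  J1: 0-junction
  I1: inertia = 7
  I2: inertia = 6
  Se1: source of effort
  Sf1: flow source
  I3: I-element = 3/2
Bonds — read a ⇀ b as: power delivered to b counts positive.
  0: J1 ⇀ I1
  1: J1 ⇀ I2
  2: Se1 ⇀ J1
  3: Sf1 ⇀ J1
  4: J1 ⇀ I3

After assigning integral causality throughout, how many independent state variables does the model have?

3  (I1, I2, I3 all integral)

β2 →J1  (Se1: effort source, stroke at far end)
β3 →Sf1  (Sf1 fixes flow; stroke at Sf1)
β0 →I1  (0-jn J1 has e-setter on 2)
β1 →I2  (J1 effort already set via bond 2)
β4 →I3  (J1 effort already set via bond 2)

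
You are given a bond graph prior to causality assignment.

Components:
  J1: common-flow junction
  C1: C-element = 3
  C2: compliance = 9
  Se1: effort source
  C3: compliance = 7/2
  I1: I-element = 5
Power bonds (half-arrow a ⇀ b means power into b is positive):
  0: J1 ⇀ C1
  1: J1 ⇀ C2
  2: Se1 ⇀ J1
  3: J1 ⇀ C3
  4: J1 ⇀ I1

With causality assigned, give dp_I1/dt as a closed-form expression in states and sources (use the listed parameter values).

#2 stroke→J1  (source Se1 imposes e)
#0 stroke→J1  (C1 integral (e out))
#1 stroke→J1  (C2 integral (e out))
#3 stroke→J1  (C3 outputs effort q/C3)
#4 stroke→I1  (only one flow-in slot at J1)

dp_I1/dt = E_Se1 - q_C1/3 - q_C2/9 - 2*q_C3/7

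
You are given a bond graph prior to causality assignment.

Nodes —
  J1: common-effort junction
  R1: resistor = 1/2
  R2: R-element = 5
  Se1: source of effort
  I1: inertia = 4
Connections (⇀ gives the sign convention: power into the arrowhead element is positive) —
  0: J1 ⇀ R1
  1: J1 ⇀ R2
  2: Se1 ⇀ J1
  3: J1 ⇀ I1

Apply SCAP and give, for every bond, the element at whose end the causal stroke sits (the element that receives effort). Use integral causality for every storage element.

b0 stroke at R1
b1 stroke at R2
b2 stroke at J1
b3 stroke at I1

bond 2 |J1  (Se1 (Se) sets effort on bond)
bond 0 |R1  (J1 effort already set via bond 2)
bond 1 |R2  (common-e at J1 fixed by 2)
bond 3 |I1  (J1 effort already set via bond 2)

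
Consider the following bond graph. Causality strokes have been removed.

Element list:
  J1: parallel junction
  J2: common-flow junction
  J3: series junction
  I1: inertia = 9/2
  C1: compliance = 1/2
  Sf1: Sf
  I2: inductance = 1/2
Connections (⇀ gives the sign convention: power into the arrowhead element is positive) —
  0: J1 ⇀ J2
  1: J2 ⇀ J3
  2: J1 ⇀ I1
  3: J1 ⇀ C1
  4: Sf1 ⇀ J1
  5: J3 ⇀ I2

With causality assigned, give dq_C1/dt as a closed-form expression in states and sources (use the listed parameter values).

dq_C1/dt = F_Sf1 - 2*p_I1/9 - 2*p_I2

b4 stroke→Sf1  (Sf1 (Sf) sets flow on bond)
b2 stroke→I1  (prefer integral on I1)
b3 stroke→J1  (C1 integral (e out))
b0 stroke→J2  (0-jn J1 has e-setter on 3)
b1 stroke→J3  (only one flow-in slot at J2)
b5 stroke→I2  (J3: last free bond brings flow in)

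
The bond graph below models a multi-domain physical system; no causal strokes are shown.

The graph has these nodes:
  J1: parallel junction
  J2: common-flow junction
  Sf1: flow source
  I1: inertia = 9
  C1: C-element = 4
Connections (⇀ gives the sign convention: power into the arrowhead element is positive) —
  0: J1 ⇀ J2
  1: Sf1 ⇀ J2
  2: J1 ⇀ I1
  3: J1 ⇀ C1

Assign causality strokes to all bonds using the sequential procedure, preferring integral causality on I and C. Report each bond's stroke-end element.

bond 1 →Sf1  (Sf1 (Sf) sets flow on bond)
bond 0 →J2  (1-jn J2 has f-setter on 1)
bond 2 →I1  (I1: I, integral causality)
bond 3 →J1  (only one effort-in slot at J1)

#0 stroke→J2
#1 stroke→Sf1
#2 stroke→I1
#3 stroke→J1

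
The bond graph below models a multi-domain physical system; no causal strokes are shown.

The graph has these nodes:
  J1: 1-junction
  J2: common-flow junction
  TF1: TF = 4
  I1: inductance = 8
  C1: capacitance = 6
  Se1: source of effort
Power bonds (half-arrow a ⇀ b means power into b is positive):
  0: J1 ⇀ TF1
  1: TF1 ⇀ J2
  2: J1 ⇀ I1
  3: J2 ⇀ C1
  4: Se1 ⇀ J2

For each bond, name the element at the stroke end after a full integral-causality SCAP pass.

b4 |J2  (Se1 (Se) sets effort on bond)
b2 |I1  (I1 outputs flow p/I1)
b0 |J1  (J1 flow already set via bond 2)
b1 |TF1  (TF TF1: opposite of bond 0)
b3 |J2  (J2 flow already set via bond 1)

#0 →J1
#1 →TF1
#2 →I1
#3 →J2
#4 →J2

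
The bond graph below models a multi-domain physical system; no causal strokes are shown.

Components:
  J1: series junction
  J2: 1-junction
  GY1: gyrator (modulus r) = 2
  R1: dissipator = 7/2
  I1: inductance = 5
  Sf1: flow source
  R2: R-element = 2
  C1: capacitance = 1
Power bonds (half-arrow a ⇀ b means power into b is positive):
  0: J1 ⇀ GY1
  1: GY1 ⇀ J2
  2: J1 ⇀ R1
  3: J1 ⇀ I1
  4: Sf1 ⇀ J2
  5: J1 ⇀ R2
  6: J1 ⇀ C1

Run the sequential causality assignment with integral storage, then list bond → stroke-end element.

#4 →Sf1  (Sf1: flow source, stroke at near end)
#1 →J2  (1-jn J2 has f-setter on 4)
#0 →J1  (GY1 both-in/both-out from 1)
#3 →I1  (I1: I, integral causality)
#2 →J1  (J1: bond 3 brought flow, rest push out)
#5 →J1  (1-jn J1 has f-setter on 3)
#6 →J1  (J1: bond 3 brought flow, rest push out)

#0 |J1
#1 |J2
#2 |J1
#3 |I1
#4 |Sf1
#5 |J1
#6 |J1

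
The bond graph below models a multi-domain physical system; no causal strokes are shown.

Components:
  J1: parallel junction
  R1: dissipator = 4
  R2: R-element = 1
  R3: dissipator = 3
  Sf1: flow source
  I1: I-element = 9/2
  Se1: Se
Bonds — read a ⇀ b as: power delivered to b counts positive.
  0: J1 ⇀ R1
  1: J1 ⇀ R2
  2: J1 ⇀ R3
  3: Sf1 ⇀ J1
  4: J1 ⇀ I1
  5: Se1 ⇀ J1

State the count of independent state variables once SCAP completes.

β3 stroke→Sf1  (source Sf1 imposes f)
β5 stroke→J1  (Se1: effort source, stroke at far end)
β0 stroke→R1  (0-jn J1 has e-setter on 5)
β1 stroke→R2  (common-e at J1 fixed by 5)
β2 stroke→R3  (common-e at J1 fixed by 5)
β4 stroke→I1  (J1 effort already set via bond 5)

1  (I1 all integral)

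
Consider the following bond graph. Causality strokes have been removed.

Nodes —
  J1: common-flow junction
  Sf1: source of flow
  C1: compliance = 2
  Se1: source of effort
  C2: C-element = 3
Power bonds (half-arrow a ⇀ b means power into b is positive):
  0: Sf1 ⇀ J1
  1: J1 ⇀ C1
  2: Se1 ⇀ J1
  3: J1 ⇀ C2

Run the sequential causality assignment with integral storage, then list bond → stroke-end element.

β0 stroke→Sf1  (Sf1 fixes flow; stroke at Sf1)
β2 stroke→J1  (Se1: effort source, stroke at far end)
β1 stroke→J1  (common-f at J1 fixed by 0)
β3 stroke→J1  (J1: bond 0 brought flow, rest push out)

bond 0 stroke→Sf1
bond 1 stroke→J1
bond 2 stroke→J1
bond 3 stroke→J1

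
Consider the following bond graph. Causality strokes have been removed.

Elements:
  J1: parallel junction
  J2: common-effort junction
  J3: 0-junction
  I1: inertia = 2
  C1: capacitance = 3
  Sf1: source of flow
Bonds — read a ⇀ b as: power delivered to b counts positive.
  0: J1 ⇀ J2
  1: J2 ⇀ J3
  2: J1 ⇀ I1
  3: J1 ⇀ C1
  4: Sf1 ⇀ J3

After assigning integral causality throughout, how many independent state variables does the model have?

b4 stroke→Sf1  (Sf1 fixes flow; stroke at Sf1)
b1 stroke→J3  (closing 0-jn rule on J3)
b0 stroke→J2  (only one effort-in slot at J2)
b2 stroke→I1  (I1 integral (f out))
b3 stroke→J1  (J1 needs exactly one e-in)

2  (C1, I1 all integral)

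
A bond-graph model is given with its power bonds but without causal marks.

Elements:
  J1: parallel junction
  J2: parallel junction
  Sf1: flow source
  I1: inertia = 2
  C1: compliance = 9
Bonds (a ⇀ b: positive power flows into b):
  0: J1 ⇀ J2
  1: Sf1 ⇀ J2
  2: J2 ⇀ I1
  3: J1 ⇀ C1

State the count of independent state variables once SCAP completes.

2  (C1, I1 all integral)

bond 1 →Sf1  (Sf1 (Sf) sets flow on bond)
bond 2 →I1  (prefer integral on I1)
bond 0 →J2  (J2: last free bond brings effort in)
bond 3 →J1  (J1 needs exactly one e-in)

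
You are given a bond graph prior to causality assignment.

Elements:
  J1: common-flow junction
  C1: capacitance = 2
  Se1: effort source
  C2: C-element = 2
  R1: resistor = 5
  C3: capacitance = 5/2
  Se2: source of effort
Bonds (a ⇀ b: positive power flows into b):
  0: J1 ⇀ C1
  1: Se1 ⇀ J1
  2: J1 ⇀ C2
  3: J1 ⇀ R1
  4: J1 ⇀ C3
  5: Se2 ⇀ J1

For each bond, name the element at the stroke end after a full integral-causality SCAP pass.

b1 stroke→J1  (source Se1 imposes e)
b5 stroke→J1  (Se2 fixes effort; stroke away)
b0 stroke→J1  (prefer integral on C1)
b2 stroke→J1  (C2 integral (e out))
b4 stroke→J1  (prefer integral on C3)
b3 stroke→R1  (only one flow-in slot at J1)

b0 stroke at J1
b1 stroke at J1
b2 stroke at J1
b3 stroke at R1
b4 stroke at J1
b5 stroke at J1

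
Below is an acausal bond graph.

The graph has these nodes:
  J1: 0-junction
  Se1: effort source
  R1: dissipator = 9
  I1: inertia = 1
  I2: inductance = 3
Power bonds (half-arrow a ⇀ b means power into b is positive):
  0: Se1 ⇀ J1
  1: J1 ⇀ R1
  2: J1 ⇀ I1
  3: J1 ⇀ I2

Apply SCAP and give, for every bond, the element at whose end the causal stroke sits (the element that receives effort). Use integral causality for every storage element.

β0 stroke at J1  (source Se1 imposes e)
β1 stroke at R1  (0-jn J1 has e-setter on 0)
β2 stroke at I1  (0-jn J1 has e-setter on 0)
β3 stroke at I2  (J1 effort already set via bond 0)

b0 stroke at J1
b1 stroke at R1
b2 stroke at I1
b3 stroke at I2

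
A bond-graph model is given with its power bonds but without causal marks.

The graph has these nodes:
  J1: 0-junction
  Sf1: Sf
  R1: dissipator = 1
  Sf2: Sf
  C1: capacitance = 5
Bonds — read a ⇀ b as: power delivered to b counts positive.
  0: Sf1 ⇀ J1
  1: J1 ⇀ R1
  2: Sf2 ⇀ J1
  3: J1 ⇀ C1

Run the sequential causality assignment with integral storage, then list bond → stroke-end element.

β0 stroke→Sf1  (source Sf1 imposes f)
β2 stroke→Sf2  (Sf2 (Sf) sets flow on bond)
β3 stroke→J1  (C1 integral (e out))
β1 stroke→R1  (0-jn J1 has e-setter on 3)

b0 →Sf1
b1 →R1
b2 →Sf2
b3 →J1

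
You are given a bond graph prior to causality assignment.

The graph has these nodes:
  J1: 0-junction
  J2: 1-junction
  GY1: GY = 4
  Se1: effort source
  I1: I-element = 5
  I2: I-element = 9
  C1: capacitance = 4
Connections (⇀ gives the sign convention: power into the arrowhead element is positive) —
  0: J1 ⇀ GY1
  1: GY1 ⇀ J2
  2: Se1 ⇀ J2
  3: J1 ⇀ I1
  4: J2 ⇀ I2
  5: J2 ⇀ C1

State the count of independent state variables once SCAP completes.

β2 stroke→J2  (source Se1 imposes e)
β3 stroke→I1  (I1 outputs flow p/I1)
β0 stroke→J1  (J1 needs exactly one e-in)
β1 stroke→J2  (GY1: gyrator matches bond 0)
β4 stroke→I2  (I2 outputs flow p/I2)
β5 stroke→J2  (J2: bond 4 brought flow, rest push out)

3  (C1, I1, I2 all integral)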